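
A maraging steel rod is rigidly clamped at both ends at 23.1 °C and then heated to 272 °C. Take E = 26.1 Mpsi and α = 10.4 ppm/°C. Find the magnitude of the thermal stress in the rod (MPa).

E = 26.1 Mpsi = 180.0 GPa.
ΔT = 248.9 K. Constrained thermal stress σ = E·α·ΔT = 180.0×10³ MPa × 10.4×10⁻⁶ × 248.9 = 466 MPa (compressive).

466 MPa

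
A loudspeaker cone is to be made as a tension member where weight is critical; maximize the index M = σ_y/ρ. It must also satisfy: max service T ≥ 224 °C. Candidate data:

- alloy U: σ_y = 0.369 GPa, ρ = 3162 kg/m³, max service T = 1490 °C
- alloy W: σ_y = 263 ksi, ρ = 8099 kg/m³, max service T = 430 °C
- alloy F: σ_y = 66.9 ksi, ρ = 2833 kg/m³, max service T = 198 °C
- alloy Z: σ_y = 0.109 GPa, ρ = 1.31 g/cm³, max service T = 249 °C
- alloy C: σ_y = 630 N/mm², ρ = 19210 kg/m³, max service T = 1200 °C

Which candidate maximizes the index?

Screen on constraints: max service T ≥ 224 °C. Survivors: alloy U, alloy W, alloy Z, alloy C.
Putting every candidate on a common basis:
  alloy U: σ_y = 369.0 MPa, ρ = 3162 kg/m³
  alloy W: σ_y = 1813 MPa, ρ = 8099 kg/m³
  alloy Z: σ_y = 109.0 MPa, ρ = 1310 kg/m³
  alloy C: σ_y = 630.0 MPa, ρ = 19210 kg/m³
  alloy W: M = 224 kN·m/kg
  alloy U: M = 117 kN·m/kg
  alloy Z: M = 83.2 kN·m/kg
  alloy C: M = 32.8 kN·m/kg
Highest index: alloy W.

alloy W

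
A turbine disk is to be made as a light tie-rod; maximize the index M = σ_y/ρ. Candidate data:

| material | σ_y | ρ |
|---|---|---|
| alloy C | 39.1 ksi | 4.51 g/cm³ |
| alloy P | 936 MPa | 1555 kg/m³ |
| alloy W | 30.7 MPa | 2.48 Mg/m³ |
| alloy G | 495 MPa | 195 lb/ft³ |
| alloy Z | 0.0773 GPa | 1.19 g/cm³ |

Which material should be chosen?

alloy P

Normalizing units and computing the index:
  alloy C: σ_y = 269.6 MPa, ρ = 4510 kg/m³
  alloy P: σ_y = 936.0 MPa, ρ = 1555 kg/m³
  alloy W: σ_y = 30.70 MPa, ρ = 2480 kg/m³
  alloy G: σ_y = 495.0 MPa, ρ = 3124 kg/m³
  alloy Z: σ_y = 77.30 MPa, ρ = 1190 kg/m³
  alloy P: M = 602 kN·m/kg
  alloy G: M = 158 kN·m/kg
  alloy Z: M = 65.0 kN·m/kg
  alloy C: M = 59.8 kN·m/kg
  alloy W: M = 12.4 kN·m/kg
The maximum is for alloy P.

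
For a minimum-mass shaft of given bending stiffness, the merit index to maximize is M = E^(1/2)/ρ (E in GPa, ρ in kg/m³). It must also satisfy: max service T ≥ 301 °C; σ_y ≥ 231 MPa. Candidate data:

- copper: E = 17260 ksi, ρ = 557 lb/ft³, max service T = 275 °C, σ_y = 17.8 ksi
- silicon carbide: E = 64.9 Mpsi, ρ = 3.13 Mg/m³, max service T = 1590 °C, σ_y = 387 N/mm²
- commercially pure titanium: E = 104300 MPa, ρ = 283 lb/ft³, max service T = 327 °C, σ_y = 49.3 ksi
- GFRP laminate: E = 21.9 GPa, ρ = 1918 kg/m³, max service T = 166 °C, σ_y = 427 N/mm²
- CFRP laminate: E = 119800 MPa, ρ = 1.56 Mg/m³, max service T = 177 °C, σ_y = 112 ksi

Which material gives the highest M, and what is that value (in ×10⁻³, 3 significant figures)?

silicon carbide, M = 6.76×10⁻³

Screen on constraints: max service T ≥ 301 °C; σ_y ≥ 231 MPa. Survivors: silicon carbide, commercially pure titanium.
After converting to SI:
  silicon carbide: E = 447.5 GPa, ρ = 3130 kg/m³
  commercially pure titanium: E = 104.3 GPa, ρ = 4533 kg/m³
  silicon carbide: M = 6.76×10⁻³
  commercially pure titanium: M = 2.25×10⁻³
Silicon carbide ranks first.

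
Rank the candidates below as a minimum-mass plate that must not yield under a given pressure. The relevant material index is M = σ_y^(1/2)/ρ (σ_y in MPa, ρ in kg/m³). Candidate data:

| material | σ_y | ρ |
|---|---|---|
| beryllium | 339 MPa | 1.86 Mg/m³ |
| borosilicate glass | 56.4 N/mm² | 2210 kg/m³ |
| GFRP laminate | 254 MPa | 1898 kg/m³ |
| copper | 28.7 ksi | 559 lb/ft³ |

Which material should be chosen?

beryllium

After converting to SI:
  beryllium: σ_y = 339.0 MPa, ρ = 1860 kg/m³
  borosilicate glass: σ_y = 56.40 MPa, ρ = 2210 kg/m³
  GFRP laminate: σ_y = 254.0 MPa, ρ = 1898 kg/m³
  copper: σ_y = 197.9 MPa, ρ = 8954 kg/m³
  beryllium: M = 9.90×10⁻³
  GFRP laminate: M = 8.40×10⁻³
  borosilicate glass: M = 3.40×10⁻³
  copper: M = 1.57×10⁻³
Beryllium ranks first.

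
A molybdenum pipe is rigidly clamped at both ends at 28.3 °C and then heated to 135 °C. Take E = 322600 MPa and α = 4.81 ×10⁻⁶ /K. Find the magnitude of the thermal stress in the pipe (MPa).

166 MPa

E = 322600 MPa = 322.6 GPa.
ΔT = 106.7 K. Constrained thermal stress σ = E·α·ΔT = 322.6×10³ MPa × 4.81×10⁻⁶ × 106.7 = 166 MPa (compressive).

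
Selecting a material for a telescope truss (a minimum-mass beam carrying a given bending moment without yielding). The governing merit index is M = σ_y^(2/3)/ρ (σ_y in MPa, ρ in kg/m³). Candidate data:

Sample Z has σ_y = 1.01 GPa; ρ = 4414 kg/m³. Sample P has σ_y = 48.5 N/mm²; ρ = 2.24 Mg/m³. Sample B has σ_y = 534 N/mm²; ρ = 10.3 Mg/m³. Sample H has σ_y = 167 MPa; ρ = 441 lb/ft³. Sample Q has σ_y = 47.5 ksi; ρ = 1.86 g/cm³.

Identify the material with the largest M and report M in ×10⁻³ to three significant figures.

sample Q, M = 25.5×10⁻³

Convert each candidate to consistent units, then evaluate M:
  sample Z: σ_y = 1010 MPa, ρ = 4414 kg/m³
  sample P: σ_y = 48.50 MPa, ρ = 2240 kg/m³
  sample B: σ_y = 534.0 MPa, ρ = 10300 kg/m³
  sample H: σ_y = 167.0 MPa, ρ = 7064 kg/m³
  sample Q: σ_y = 327.5 MPa, ρ = 1860 kg/m³
  sample Q: M = 25.5×10⁻³
  sample Z: M = 22.8×10⁻³
  sample B: M = 6.39×10⁻³
  sample P: M = 5.94×10⁻³
  sample H: M = 4.29×10⁻³
Sample Q ranks first.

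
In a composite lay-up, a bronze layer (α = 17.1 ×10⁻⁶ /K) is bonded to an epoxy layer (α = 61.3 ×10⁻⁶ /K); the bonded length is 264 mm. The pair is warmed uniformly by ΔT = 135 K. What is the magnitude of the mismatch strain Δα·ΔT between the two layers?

5.97×10⁻³

Δα = |17.1 − 61.3|×10⁻⁶/K = 44.2×10⁻⁶/K.
Mismatch strain = Δα·ΔT = 44.2×10⁻⁶ × 135.0 = 5.97×10⁻³.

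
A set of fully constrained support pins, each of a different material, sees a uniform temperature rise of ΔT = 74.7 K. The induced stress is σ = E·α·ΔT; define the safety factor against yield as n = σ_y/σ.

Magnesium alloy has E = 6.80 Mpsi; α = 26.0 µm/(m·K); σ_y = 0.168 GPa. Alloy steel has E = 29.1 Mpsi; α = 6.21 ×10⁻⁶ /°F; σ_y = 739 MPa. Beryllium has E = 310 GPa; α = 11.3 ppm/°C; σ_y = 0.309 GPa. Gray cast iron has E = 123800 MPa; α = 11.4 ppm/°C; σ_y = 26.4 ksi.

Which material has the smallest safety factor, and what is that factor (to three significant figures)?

With everything in SI (GPa, ×10⁻⁶/K, MPa):
  magnesium alloy: E = 46.88, α = 26.0, σ_y = 168.0 → σ = 91.1 MPa, n = 1.84
  alloy steel: E = 200.6, α = 11.2, σ_y = 739.0 → σ = 168 MPa, n = 4.41
  beryllium: E = 310.0, α = 11.3, σ_y = 309.0 → σ = 262 MPa, n = 1.18
  gray cast iron: E = 123.8, α = 11.4, σ_y = 182.0 → σ = 105 MPa, n = 1.73
The minimum is beryllium at n = 1.18.

beryllium, n = 1.18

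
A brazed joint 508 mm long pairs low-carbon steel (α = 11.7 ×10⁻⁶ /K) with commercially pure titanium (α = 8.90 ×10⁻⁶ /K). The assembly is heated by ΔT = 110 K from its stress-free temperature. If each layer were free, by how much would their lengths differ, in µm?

Δα = |11.7 − 8.90|×10⁻⁶/K = 2.80×10⁻⁶/K.
ΔL_mismatch = Δα·L·ΔT = 2.80×10⁻⁶ × 508.0 mm × 110.0 K = 156 µm.

156 µm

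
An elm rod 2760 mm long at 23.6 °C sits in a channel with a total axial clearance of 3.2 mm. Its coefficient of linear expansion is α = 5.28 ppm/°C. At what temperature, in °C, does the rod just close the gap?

243 °C

α·L₀·ΔT = 3.2 mm ⇒ ΔT = 3.2 / (5.28×10⁻⁶ × 2760.0) = 219.6 K.
T = 23.6 + 219.6 = 243.2 °C.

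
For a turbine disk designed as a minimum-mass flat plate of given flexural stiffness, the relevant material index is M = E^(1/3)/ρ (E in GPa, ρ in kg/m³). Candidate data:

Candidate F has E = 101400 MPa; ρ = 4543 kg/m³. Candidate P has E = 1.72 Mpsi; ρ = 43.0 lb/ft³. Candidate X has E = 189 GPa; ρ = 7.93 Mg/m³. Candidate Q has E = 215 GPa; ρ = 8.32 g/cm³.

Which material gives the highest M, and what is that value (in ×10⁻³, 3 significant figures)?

candidate P, M = 3.31×10⁻³

Convert each candidate to consistent units, then evaluate M:
  candidate F: E = 101.4 GPa, ρ = 4543 kg/m³
  candidate P: E = 11.86 GPa, ρ = 688.8 kg/m³
  candidate X: E = 189.0 GPa, ρ = 7930 kg/m³
  candidate Q: E = 215.0 GPa, ρ = 8320 kg/m³
  candidate P: M = 3.31×10⁻³
  candidate F: M = 1.03×10⁻³
  candidate X: M = 0.724×10⁻³
  candidate Q: M = 0.720×10⁻³
Candidate P ranks first.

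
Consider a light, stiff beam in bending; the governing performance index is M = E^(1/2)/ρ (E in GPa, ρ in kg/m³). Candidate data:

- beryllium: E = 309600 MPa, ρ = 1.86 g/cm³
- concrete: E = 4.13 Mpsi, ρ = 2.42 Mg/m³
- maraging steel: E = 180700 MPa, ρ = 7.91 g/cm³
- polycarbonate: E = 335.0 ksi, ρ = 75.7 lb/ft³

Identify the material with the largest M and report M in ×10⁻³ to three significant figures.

beryllium, M = 9.46×10⁻³

After converting to SI:
  beryllium: E = 309.6 GPa, ρ = 1860 kg/m³
  concrete: E = 28.48 GPa, ρ = 2420 kg/m³
  maraging steel: E = 180.7 GPa, ρ = 7910 kg/m³
  polycarbonate: E = 2.310 GPa, ρ = 1213 kg/m³
  beryllium: M = 9.46×10⁻³
  concrete: M = 2.21×10⁻³
  maraging steel: M = 1.70×10⁻³
  polycarbonate: M = 1.25×10⁻³
Highest index: beryllium.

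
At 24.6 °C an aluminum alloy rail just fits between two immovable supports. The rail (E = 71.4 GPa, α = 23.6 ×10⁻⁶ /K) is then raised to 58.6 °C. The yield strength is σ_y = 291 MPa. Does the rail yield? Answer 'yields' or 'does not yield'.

does not yield

ΔT = 34.00 K. Constrained thermal stress σ = E·α·ΔT = 71.40×10³ MPa × 23.6×10⁻⁶ × 34.00 = 57.3 MPa (compressive).
Compare to σ_y = 291 MPa: σ < σ_y, so it does not yield.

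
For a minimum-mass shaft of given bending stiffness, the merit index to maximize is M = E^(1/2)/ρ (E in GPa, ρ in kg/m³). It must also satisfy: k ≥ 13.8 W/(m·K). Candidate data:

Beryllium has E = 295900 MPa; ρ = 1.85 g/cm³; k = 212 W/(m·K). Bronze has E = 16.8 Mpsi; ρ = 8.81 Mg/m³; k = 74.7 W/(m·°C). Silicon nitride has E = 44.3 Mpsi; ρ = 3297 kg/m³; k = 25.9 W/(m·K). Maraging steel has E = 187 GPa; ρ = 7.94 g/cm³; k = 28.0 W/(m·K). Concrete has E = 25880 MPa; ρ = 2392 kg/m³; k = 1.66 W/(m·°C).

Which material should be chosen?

Screen on constraints: k ≥ 13.8 W/(m·K). Survivors: beryllium, bronze, silicon nitride, maraging steel.
In SI units:
  beryllium: E = 295.9 GPa, ρ = 1850 kg/m³
  bronze: E = 115.8 GPa, ρ = 8810 kg/m³
  silicon nitride: E = 305.4 GPa, ρ = 3297 kg/m³
  maraging steel: E = 187.0 GPa, ρ = 7940 kg/m³
  beryllium: M = 9.30×10⁻³
  silicon nitride: M = 5.30×10⁻³
  maraging steel: M = 1.72×10⁻³
  bronze: M = 1.22×10⁻³
Beryllium ranks first.

beryllium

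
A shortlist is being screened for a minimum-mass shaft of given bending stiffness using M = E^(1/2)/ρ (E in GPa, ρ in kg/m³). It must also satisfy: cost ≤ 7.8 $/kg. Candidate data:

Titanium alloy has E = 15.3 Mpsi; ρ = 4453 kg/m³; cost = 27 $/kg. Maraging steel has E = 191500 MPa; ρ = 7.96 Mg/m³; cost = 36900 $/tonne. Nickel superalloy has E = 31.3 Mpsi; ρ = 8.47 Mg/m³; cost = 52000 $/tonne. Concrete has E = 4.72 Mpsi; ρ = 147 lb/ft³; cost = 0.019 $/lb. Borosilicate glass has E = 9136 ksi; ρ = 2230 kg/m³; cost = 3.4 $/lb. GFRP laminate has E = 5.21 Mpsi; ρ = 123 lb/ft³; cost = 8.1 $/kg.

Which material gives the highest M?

borosilicate glass

Screen on constraints: cost ≤ 7.8 $/kg. Survivors: concrete, borosilicate glass.
Convert each candidate to consistent units, then evaluate M:
  concrete: E = 32.54 GPa, ρ = 2355 kg/m³
  borosilicate glass: E = 62.99 GPa, ρ = 2230 kg/m³
  borosilicate glass: M = 3.56×10⁻³
  concrete: M = 2.42×10⁻³
Borosilicate glass has the largest M.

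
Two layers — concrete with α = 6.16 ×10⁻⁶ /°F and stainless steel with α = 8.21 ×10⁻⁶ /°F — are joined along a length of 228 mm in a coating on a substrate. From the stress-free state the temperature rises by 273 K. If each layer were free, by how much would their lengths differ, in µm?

230 µm

concrete: α = 6.16×10⁻⁶/°F × 9/5 = 11.1×10⁻⁶/K.
stainless steel: α = 8.21×10⁻⁶/°F × 9/5 = 14.8×10⁻⁶/K.
Δα = |11.1 − 14.8|×10⁻⁶/K = 3.69×10⁻⁶/K.
ΔL_mismatch = Δα·L·ΔT = 3.69×10⁻⁶ × 228.0 mm × 273.0 K = 230 µm.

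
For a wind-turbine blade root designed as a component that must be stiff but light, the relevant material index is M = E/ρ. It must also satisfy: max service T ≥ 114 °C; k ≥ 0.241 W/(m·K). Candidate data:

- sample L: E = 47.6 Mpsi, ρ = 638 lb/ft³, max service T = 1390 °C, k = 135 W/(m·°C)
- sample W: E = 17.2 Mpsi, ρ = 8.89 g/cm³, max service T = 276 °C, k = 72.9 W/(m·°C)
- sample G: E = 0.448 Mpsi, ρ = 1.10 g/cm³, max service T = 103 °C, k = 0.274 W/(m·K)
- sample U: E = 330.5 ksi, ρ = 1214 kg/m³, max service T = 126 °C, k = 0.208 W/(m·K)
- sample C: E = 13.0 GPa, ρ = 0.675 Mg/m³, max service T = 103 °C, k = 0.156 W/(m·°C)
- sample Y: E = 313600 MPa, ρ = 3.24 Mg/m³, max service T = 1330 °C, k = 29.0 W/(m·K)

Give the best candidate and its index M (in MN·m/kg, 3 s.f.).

sample Y, M = 96.8 MN·m/kg

Screen on constraints: max service T ≥ 114 °C; k ≥ 0.241 W/(m·K). Survivors: sample L, sample W, sample Y.
Normalizing units and computing the index:
  sample L: E = 328.2 GPa, ρ = 10220 kg/m³
  sample W: E = 118.6 GPa, ρ = 8890 kg/m³
  sample Y: E = 313.6 GPa, ρ = 3240 kg/m³
  sample Y: M = 96.8 MN·m/kg
  sample L: M = 32.1 MN·m/kg
  sample W: M = 13.3 MN·m/kg
Sample Y ranks first.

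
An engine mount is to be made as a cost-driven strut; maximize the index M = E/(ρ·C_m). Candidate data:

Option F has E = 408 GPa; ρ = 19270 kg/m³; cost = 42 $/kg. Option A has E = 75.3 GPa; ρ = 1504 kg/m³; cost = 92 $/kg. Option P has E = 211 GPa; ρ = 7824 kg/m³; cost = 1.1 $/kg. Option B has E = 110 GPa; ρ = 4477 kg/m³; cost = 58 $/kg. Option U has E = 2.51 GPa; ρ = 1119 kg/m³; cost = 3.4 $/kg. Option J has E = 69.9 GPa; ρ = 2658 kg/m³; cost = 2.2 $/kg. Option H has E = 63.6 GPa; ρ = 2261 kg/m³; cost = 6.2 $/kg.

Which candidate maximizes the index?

Computing M directly (units already consistent):
  option P: M = 24.5 MN·m per $
  option J: M = 12.0 MN·m per $
  option H: M = 4.54 MN·m per $
  option U: M = 0.660 MN·m per $
  option A: M = 0.544 MN·m per $
  option F: M = 0.504 MN·m per $
  option B: M = 0.424 MN·m per $
Option P has the largest M.

option P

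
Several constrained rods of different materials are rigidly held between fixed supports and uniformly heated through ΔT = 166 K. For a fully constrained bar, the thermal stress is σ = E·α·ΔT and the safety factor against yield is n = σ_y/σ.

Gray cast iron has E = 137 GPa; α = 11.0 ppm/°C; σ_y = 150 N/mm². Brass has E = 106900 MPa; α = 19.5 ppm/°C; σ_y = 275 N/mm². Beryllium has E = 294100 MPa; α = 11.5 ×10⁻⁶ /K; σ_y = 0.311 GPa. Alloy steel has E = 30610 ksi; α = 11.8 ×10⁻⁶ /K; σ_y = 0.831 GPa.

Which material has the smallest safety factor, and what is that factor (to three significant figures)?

beryllium, n = 0.554

Converting E to GPa, α to ×10⁻⁶/K, σ_y to MPa, then σ and n for each:
  gray cast iron: E = 137.0, α = 11.0, σ_y = 150.0 → σ = 250 MPa, n = 0.600
  brass: E = 106.9, α = 19.5, σ_y = 275.0 → σ = 346 MPa, n = 0.795
  beryllium: E = 294.1, α = 11.5, σ_y = 311.0 → σ = 561 MPa, n = 0.554
  alloy steel: E = 211.0, α = 11.8, σ_y = 831.0 → σ = 413 MPa, n = 2.01
Smallest n: beryllium with n = 0.554.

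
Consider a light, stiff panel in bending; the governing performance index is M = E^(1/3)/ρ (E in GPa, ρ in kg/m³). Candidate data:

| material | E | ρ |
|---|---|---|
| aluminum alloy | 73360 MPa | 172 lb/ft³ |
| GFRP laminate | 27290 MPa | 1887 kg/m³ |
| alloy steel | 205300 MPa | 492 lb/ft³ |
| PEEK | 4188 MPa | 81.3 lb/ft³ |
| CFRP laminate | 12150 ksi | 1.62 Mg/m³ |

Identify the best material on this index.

CFRP laminate

In SI units:
  aluminum alloy: E = 73.36 GPa, ρ = 2755 kg/m³
  GFRP laminate: E = 27.29 GPa, ρ = 1887 kg/m³
  alloy steel: E = 205.3 GPa, ρ = 7881 kg/m³
  PEEK: E = 4.188 GPa, ρ = 1302 kg/m³
  CFRP laminate: E = 83.77 GPa, ρ = 1620 kg/m³
  CFRP laminate: M = 2.70×10⁻³
  GFRP laminate: M = 1.60×10⁻³
  aluminum alloy: M = 1.52×10⁻³
  PEEK: M = 1.24×10⁻³
  alloy steel: M = 0.749×10⁻³
CFRP laminate ranks first.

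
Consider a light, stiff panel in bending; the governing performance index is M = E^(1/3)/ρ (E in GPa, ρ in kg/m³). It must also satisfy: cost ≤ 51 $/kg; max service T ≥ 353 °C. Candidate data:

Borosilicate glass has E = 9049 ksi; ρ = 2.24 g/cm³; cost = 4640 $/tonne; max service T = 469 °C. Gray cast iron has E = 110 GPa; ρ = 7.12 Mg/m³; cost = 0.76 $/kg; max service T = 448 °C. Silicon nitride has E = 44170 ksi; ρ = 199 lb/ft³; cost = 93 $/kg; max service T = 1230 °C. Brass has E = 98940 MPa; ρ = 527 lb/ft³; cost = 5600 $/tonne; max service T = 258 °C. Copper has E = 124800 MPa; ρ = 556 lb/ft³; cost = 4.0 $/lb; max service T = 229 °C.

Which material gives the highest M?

borosilicate glass

Screen on constraints: cost ≤ 51 $/kg; max service T ≥ 353 °C. Survivors: borosilicate glass, gray cast iron.
In SI units:
  borosilicate glass: E = 62.39 GPa, ρ = 2240 kg/m³
  gray cast iron: E = 110.0 GPa, ρ = 7120 kg/m³
  borosilicate glass: M = 1.77×10⁻³
  gray cast iron: M = 0.673×10⁻³
Borosilicate glass ranks first.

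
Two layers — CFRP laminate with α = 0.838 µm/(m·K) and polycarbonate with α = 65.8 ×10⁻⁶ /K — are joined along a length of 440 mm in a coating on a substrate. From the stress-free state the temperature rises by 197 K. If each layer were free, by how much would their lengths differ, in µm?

Δα = |0.838 − 65.8|×10⁻⁶/K = 65.0×10⁻⁶/K.
ΔL_mismatch = Δα·L·ΔT = 65.0×10⁻⁶ × 440.0 mm × 197.0 K = 5630 µm.

5630 µm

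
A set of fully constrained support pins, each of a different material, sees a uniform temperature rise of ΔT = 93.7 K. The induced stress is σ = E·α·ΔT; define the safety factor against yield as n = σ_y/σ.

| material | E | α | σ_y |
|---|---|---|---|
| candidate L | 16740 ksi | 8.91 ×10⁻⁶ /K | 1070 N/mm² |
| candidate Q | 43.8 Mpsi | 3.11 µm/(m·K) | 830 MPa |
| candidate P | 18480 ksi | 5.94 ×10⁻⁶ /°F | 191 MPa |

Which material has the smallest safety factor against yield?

Per material, after unit conversion:
  candidate L: E = 115.4, α = 8.91, σ_y = 1070 → σ = 96.4 MPa, n = 11.1
  candidate Q: E = 302.0, α = 3.11, σ_y = 830.0 → σ = 88.0 MPa, n = 9.43
  candidate P: E = 127.4, α = 10.7, σ_y = 191.0 → σ = 128 MPa, n = 1.50
The minimum is candidate P at n = 1.50.

candidate P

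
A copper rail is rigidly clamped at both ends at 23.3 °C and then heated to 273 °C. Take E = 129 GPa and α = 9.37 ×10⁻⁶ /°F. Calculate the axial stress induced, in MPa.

543 MPa

α = 9.37×10⁻⁶/°F × 9/5 = 16.9×10⁻⁶/K.
ΔT = 249.7 K. Constrained thermal stress σ = E·α·ΔT = 129.0×10³ MPa × 16.9×10⁻⁶ × 249.7 = 543 MPa (compressive).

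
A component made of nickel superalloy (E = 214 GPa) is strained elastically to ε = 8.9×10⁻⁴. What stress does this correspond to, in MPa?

σ = E·ε = 214000 MPa × 8.9×10⁻⁴ = 190 MPa.

190 MPa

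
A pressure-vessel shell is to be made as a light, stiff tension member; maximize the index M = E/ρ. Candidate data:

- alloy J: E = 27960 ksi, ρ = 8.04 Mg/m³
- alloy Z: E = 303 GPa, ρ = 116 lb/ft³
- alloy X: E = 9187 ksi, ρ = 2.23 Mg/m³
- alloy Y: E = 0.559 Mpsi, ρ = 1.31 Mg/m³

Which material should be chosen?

alloy Z

In SI units:
  alloy J: E = 192.8 GPa, ρ = 8040 kg/m³
  alloy Z: E = 303.0 GPa, ρ = 1858 kg/m³
  alloy X: E = 63.34 GPa, ρ = 2230 kg/m³
  alloy Y: E = 3.854 GPa, ρ = 1310 kg/m³
  alloy Z: M = 163 MN·m/kg
  alloy X: M = 28.4 MN·m/kg
  alloy J: M = 24.0 MN·m/kg
  alloy Y: M = 2.94 MN·m/kg
Highest index: alloy Z.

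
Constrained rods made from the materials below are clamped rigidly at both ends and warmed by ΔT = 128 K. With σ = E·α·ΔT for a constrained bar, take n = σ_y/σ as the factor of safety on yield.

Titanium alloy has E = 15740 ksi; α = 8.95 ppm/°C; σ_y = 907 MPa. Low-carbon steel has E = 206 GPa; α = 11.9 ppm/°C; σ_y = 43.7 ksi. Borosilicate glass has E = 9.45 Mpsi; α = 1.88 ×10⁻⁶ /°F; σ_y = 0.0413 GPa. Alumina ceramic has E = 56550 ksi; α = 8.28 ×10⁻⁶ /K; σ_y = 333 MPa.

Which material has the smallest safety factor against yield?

alumina ceramic

With everything in SI (GPa, ×10⁻⁶/K, MPa):
  titanium alloy: E = 108.5, α = 8.95, σ_y = 907.0 → σ = 124 MPa, n = 7.30
  low-carbon steel: E = 206.0, α = 11.9, σ_y = 301.3 → σ = 314 MPa, n = 0.960
  borosilicate glass: E = 65.16, α = 3.38, σ_y = 41.30 → σ = 28.2 MPa, n = 1.46
  alumina ceramic: E = 389.9, α = 8.28, σ_y = 333.0 → σ = 413 MPa, n = 0.806
Smallest n: alumina ceramic with n = 0.806.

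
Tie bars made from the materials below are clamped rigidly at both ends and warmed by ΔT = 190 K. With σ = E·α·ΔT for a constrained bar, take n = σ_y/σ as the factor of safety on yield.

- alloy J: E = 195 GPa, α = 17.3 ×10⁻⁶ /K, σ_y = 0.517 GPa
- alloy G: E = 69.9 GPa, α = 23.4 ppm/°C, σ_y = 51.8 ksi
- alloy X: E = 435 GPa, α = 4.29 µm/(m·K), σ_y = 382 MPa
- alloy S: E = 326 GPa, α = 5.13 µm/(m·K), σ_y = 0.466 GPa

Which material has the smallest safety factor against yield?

Per material, after unit conversion:
  alloy J: E = 195.0, α = 17.3, σ_y = 517.0 → σ = 641 MPa, n = 0.807
  alloy G: E = 69.90, α = 23.4, σ_y = 357.1 → σ = 311 MPa, n = 1.15
  alloy X: E = 435.0, α = 4.29, σ_y = 382.0 → σ = 355 MPa, n = 1.08
  alloy S: E = 326.0, α = 5.13, σ_y = 466.0 → σ = 318 MPa, n = 1.47
The minimum is alloy J at n = 0.807.

alloy J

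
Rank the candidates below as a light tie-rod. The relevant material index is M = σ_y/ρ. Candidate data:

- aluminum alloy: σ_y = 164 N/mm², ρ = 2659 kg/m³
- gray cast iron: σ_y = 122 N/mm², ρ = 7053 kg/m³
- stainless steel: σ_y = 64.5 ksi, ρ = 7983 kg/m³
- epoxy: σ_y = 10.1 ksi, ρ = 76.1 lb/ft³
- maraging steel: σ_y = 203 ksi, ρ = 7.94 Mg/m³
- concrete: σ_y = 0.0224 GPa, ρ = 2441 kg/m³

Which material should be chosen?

Putting every candidate on a common basis:
  aluminum alloy: σ_y = 164.0 MPa, ρ = 2659 kg/m³
  gray cast iron: σ_y = 122.0 MPa, ρ = 7053 kg/m³
  stainless steel: σ_y = 444.7 MPa, ρ = 7983 kg/m³
  epoxy: σ_y = 69.64 MPa, ρ = 1219 kg/m³
  maraging steel: σ_y = 1400 MPa, ρ = 7940 kg/m³
  concrete: σ_y = 22.40 MPa, ρ = 2441 kg/m³
  maraging steel: M = 176 kN·m/kg
  aluminum alloy: M = 61.7 kN·m/kg
  epoxy: M = 57.1 kN·m/kg
  stainless steel: M = 55.7 kN·m/kg
  gray cast iron: M = 17.3 kN·m/kg
  concrete: M = 9.18 kN·m/kg
Maraging steel ranks first.

maraging steel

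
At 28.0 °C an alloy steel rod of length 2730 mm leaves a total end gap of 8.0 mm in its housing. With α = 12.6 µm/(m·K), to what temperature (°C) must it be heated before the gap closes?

α·L₀·ΔT = 8.0 mm ⇒ ΔT = 8.0 / (12.6×10⁻⁶ × 2730.0) = 232.6 K.
T = 28.0 + 232.6 = 260.6 °C.

261 °C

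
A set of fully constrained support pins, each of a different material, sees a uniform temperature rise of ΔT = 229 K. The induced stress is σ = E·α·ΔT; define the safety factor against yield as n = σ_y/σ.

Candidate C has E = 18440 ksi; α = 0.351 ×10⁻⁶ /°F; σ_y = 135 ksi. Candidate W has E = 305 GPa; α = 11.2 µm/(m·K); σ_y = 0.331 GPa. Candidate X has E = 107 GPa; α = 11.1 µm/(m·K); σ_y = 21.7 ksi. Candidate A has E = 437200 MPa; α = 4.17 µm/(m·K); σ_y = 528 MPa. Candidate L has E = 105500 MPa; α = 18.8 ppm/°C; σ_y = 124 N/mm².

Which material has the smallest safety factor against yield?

With everything in SI (GPa, ×10⁻⁶/K, MPa):
  candidate C: E = 127.1, α = 0.632, σ_y = 930.8 → σ = 18.4 MPa, n = 50.6
  candidate W: E = 305.0, α = 11.2, σ_y = 331.0 → σ = 782 MPa, n = 0.423
  candidate X: E = 107.0, α = 11.1, σ_y = 149.6 → σ = 272 MPa, n = 0.550
  candidate A: E = 437.2, α = 4.17, σ_y = 528.0 → σ = 417 MPa, n = 1.26
  candidate L: E = 105.5, α = 18.8, σ_y = 124.0 → σ = 454 MPa, n = 0.273
Candidate L has the lowest safety factor, n = 0.273.

candidate L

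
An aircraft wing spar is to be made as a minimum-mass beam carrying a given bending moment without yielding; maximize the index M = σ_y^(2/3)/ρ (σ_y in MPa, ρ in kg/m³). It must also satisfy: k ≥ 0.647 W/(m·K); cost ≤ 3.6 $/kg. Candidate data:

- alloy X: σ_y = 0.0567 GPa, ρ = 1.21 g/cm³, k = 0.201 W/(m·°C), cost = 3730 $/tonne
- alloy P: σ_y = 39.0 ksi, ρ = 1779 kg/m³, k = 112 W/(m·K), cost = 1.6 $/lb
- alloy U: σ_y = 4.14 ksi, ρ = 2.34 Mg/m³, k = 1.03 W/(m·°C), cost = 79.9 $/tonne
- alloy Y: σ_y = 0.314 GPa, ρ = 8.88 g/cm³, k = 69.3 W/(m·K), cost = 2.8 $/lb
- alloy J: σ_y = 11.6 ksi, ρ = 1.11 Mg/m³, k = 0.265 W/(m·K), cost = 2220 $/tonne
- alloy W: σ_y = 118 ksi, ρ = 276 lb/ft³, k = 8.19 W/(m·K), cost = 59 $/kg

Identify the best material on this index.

Screen on constraints: k ≥ 0.647 W/(m·K); cost ≤ 3.6 $/kg. Survivors: alloy P, alloy U.
In SI units:
  alloy P: σ_y = 268.9 MPa, ρ = 1779 kg/m³
  alloy U: σ_y = 28.54 MPa, ρ = 2340 kg/m³
  alloy P: M = 23.4×10⁻³
  alloy U: M = 3.99×10⁻³
The maximum is for alloy P.

alloy P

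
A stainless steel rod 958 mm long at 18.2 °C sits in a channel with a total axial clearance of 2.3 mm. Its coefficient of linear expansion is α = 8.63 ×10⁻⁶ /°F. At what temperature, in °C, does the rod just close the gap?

173 °C

α = 8.63×10⁻⁶/°F × 9/5 = 15.5×10⁻⁶/K.
α·L₀·ΔT = 2.3 mm ⇒ ΔT = 2.3 / (15.5×10⁻⁶ × 958.0) = 154.6 K.
T = 18.2 + 154.6 = 172.8 °C.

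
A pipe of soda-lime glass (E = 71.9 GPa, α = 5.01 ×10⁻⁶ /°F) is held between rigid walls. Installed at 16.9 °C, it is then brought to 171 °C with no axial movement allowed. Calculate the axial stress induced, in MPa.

99.9 MPa

α = 5.01×10⁻⁶/°F × 9/5 = 9.02×10⁻⁶/K.
ΔT = 154.1 K. Constrained thermal stress σ = E·α·ΔT = 71.90×10³ MPa × 9.02×10⁻⁶ × 154.1 = 99.9 MPa (compressive).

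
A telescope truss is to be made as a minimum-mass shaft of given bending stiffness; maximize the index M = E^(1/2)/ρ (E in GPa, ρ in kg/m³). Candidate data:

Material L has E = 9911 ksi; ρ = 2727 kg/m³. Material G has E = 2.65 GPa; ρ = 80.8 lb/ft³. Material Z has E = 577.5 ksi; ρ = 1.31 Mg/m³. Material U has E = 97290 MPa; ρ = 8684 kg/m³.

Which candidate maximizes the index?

In SI units:
  material L: E = 68.33 GPa, ρ = 2727 kg/m³
  material G: E = 2.650 GPa, ρ = 1294 kg/m³
  material Z: E = 3.982 GPa, ρ = 1310 kg/m³
  material U: E = 97.29 GPa, ρ = 8684 kg/m³
  material L: M = 3.03×10⁻³
  material Z: M = 1.52×10⁻³
  material G: M = 1.26×10⁻³
  material U: M = 1.14×10⁻³
Material L ranks first.

material L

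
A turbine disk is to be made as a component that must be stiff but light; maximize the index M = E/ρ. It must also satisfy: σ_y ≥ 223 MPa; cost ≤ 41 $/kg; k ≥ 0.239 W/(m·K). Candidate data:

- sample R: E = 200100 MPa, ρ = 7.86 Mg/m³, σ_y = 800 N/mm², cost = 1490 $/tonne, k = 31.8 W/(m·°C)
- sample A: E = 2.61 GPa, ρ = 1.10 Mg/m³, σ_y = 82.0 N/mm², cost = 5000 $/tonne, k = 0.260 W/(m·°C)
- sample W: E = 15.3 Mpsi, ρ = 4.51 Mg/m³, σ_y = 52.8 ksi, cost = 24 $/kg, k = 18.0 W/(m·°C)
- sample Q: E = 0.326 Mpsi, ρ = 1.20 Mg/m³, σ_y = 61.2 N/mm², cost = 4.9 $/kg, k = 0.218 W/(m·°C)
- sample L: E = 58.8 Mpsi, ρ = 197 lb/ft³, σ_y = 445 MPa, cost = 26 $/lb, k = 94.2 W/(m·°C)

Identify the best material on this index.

Screen on constraints: σ_y ≥ 223 MPa; cost ≤ 41 $/kg; k ≥ 0.239 W/(m·K). Survivors: sample R, sample W.
In SI units:
  sample R: E = 200.1 GPa, ρ = 7860 kg/m³
  sample W: E = 105.5 GPa, ρ = 4510 kg/m³
  sample R: M = 25.5 MN·m/kg
  sample W: M = 23.4 MN·m/kg
Sample R has the largest M.

sample R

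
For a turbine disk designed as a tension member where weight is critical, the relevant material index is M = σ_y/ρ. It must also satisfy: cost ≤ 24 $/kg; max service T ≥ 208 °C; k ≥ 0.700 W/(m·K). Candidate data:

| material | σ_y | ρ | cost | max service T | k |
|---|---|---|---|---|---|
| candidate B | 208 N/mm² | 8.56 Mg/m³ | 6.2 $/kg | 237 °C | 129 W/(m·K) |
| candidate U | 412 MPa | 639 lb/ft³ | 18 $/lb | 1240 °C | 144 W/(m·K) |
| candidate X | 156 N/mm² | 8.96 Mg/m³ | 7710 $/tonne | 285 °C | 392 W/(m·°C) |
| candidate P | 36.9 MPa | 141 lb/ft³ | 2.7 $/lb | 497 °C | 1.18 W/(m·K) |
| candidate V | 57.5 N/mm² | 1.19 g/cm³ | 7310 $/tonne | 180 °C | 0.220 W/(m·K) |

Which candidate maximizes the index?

Screen on constraints: cost ≤ 24 $/kg; max service T ≥ 208 °C; k ≥ 0.700 W/(m·K). Survivors: candidate B, candidate X, candidate P.
In SI units:
  candidate B: σ_y = 208.0 MPa, ρ = 8560 kg/m³
  candidate X: σ_y = 156.0 MPa, ρ = 8960 kg/m³
  candidate P: σ_y = 36.90 MPa, ρ = 2259 kg/m³
  candidate B: M = 24.3 kN·m/kg
  candidate X: M = 17.4 kN·m/kg
  candidate P: M = 16.3 kN·m/kg
Highest index: candidate B.

candidate B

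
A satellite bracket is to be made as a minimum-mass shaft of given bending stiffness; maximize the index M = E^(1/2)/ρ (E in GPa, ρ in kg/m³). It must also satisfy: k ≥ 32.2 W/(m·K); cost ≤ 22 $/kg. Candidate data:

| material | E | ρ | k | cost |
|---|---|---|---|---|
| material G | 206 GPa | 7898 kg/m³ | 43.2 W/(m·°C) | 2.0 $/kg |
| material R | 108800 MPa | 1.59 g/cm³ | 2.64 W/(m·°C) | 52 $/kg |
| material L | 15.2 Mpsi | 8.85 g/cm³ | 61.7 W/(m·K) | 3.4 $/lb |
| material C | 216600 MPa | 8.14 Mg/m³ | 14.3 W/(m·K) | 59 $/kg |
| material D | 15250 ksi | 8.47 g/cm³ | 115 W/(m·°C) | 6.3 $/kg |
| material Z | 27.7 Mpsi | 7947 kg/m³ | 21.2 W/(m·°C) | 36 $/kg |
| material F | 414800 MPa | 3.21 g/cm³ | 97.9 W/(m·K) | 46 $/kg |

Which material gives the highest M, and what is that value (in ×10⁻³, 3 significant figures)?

Screen on constraints: k ≥ 32.2 W/(m·K); cost ≤ 22 $/kg. Survivors: material G, material L, material D.
Convert each candidate to consistent units, then evaluate M:
  material G: E = 206.0 GPa, ρ = 7898 kg/m³
  material L: E = 104.8 GPa, ρ = 8850 kg/m³
  material D: E = 105.1 GPa, ρ = 8470 kg/m³
  material G: M = 1.82×10⁻³
  material D: M = 1.21×10⁻³
  material L: M = 1.16×10⁻³
The maximum is for material G.

material G, M = 1.82×10⁻³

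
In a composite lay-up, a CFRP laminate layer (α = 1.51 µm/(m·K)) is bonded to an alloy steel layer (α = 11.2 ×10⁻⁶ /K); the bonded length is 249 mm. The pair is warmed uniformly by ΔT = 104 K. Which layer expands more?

alloy steel

α(CFRP laminate) = 1.51×10⁻⁶/K vs α(alloy steel) = 11.2×10⁻⁶/K.
Higher α expands more for the same ΔT: alloy steel.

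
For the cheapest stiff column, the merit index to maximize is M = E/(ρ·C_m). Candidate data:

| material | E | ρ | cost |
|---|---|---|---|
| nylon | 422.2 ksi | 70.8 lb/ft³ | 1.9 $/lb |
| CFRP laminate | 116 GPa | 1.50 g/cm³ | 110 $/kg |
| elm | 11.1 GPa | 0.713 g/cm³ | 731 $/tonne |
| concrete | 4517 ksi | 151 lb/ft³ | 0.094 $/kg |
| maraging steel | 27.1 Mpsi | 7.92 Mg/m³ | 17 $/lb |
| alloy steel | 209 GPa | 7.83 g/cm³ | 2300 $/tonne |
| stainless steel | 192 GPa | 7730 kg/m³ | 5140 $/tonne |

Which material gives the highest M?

concrete

Convert each candidate to consistent units, then evaluate M:
  nylon: E = 2.911 GPa, ρ = 1134 kg/m³, cost = 4.189 $/kg
  CFRP laminate: E = 116.0 GPa, ρ = 1500 kg/m³, cost = 110.0 $/kg
  elm: E = 11.10 GPa, ρ = 713.0 kg/m³, cost = 0.7310 $/kg
  concrete: E = 31.14 GPa, ρ = 2419 kg/m³, cost = 0.09400 $/kg
  maraging steel: E = 186.8 GPa, ρ = 7920 kg/m³, cost = 37.48 $/kg
  alloy steel: E = 209.0 GPa, ρ = 7830 kg/m³, cost = 2.300 $/kg
  stainless steel: E = 192.0 GPa, ρ = 7730 kg/m³, cost = 5.140 $/kg
  concrete: M = 137 MN·m per $
  elm: M = 21.3 MN·m per $
  alloy steel: M = 11.6 MN·m per $
  stainless steel: M = 4.83 MN·m per $
  CFRP laminate: M = 0.703 MN·m per $
  maraging steel: M = 0.629 MN·m per $
  nylon: M = 0.613 MN·m per $
Concrete ranks first.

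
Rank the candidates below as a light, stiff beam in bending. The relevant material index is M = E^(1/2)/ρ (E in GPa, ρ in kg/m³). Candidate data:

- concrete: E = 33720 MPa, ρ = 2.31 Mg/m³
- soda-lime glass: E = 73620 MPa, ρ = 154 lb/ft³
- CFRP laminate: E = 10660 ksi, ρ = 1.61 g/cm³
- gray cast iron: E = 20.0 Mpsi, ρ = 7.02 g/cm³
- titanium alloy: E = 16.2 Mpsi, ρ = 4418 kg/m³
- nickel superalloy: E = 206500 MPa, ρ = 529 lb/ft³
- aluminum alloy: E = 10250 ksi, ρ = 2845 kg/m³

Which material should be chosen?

CFRP laminate

Putting every candidate on a common basis:
  concrete: E = 33.72 GPa, ρ = 2310 kg/m³
  soda-lime glass: E = 73.62 GPa, ρ = 2467 kg/m³
  CFRP laminate: E = 73.50 GPa, ρ = 1610 kg/m³
  gray cast iron: E = 137.9 GPa, ρ = 7020 kg/m³
  titanium alloy: E = 111.7 GPa, ρ = 4418 kg/m³
  nickel superalloy: E = 206.5 GPa, ρ = 8474 kg/m³
  aluminum alloy: E = 70.67 GPa, ρ = 2845 kg/m³
  CFRP laminate: M = 5.32×10⁻³
  soda-lime glass: M = 3.48×10⁻³
  aluminum alloy: M = 2.95×10⁻³
  concrete: M = 2.51×10⁻³
  titanium alloy: M = 2.39×10⁻³
  nickel superalloy: M = 1.70×10⁻³
  gray cast iron: M = 1.67×10⁻³
Highest index: CFRP laminate.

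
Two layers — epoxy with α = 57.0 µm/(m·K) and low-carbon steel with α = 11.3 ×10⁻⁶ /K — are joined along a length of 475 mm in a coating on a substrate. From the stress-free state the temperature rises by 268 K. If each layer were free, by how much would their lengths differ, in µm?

5820 µm

Δα = |57.0 − 11.3|×10⁻⁶/K = 45.7×10⁻⁶/K.
ΔL_mismatch = Δα·L·ΔT = 45.7×10⁻⁶ × 475.0 mm × 268.0 K = 5820 µm.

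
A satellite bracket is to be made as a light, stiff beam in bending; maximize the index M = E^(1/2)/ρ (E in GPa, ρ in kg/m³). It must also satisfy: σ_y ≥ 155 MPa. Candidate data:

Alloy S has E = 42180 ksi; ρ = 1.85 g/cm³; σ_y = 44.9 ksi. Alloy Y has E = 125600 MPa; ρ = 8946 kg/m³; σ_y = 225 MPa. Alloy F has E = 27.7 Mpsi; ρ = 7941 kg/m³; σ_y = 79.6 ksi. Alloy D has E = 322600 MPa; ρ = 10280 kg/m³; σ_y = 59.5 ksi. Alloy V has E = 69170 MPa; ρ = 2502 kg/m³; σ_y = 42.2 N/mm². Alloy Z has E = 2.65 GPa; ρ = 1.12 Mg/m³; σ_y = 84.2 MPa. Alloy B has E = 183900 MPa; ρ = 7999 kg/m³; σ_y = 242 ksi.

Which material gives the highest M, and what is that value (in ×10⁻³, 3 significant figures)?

Screen on constraints: σ_y ≥ 155 MPa. Survivors: alloy S, alloy Y, alloy F, alloy D, alloy B.
Convert each candidate to consistent units, then evaluate M:
  alloy S: E = 290.8 GPa, ρ = 1850 kg/m³
  alloy Y: E = 125.6 GPa, ρ = 8946 kg/m³
  alloy F: E = 191.0 GPa, ρ = 7941 kg/m³
  alloy D: E = 322.6 GPa, ρ = 10280 kg/m³
  alloy B: E = 183.9 GPa, ρ = 7999 kg/m³
  alloy S: M = 9.22×10⁻³
  alloy D: M = 1.75×10⁻³
  alloy F: M = 1.74×10⁻³
  alloy B: M = 1.70×10⁻³
  alloy Y: M = 1.25×10⁻³
Highest index: alloy S.

alloy S, M = 9.22×10⁻³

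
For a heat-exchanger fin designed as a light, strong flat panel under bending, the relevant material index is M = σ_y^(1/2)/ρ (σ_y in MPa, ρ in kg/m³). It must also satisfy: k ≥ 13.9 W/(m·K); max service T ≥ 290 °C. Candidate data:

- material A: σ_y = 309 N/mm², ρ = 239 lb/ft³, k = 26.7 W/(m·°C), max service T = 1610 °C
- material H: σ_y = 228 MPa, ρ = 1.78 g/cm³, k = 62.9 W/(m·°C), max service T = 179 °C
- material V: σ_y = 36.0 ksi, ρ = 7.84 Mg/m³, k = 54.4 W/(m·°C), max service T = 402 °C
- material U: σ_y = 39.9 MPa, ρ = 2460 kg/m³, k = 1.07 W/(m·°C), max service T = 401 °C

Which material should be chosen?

material A

Screen on constraints: k ≥ 13.9 W/(m·K); max service T ≥ 290 °C. Survivors: material A, material V.
Putting every candidate on a common basis:
  material A: σ_y = 309.0 MPa, ρ = 3828 kg/m³
  material V: σ_y = 248.2 MPa, ρ = 7840 kg/m³
  material A: M = 4.59×10⁻³
  material V: M = 2.01×10⁻³
Material A ranks first.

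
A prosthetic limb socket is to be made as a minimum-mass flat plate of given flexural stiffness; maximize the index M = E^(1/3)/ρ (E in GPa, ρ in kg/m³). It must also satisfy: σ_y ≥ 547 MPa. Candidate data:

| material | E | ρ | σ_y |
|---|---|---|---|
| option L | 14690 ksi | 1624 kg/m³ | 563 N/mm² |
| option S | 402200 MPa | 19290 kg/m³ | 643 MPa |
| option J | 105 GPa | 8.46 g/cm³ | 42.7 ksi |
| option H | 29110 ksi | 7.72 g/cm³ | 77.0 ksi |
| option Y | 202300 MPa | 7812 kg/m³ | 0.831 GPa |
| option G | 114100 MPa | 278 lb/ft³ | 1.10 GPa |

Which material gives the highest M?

Screen on constraints: σ_y ≥ 547 MPa. Survivors: option L, option S, option Y, option G.
Convert each candidate to consistent units, then evaluate M:
  option L: E = 101.3 GPa, ρ = 1624 kg/m³
  option S: E = 402.2 GPa, ρ = 19290 kg/m³
  option Y: E = 202.3 GPa, ρ = 7812 kg/m³
  option G: E = 114.1 GPa, ρ = 4453 kg/m³
  option L: M = 2.87×10⁻³
  option G: M = 1.09×10⁻³
  option Y: M = 0.751×10⁻³
  option S: M = 0.383×10⁻³
Highest index: option L.

option L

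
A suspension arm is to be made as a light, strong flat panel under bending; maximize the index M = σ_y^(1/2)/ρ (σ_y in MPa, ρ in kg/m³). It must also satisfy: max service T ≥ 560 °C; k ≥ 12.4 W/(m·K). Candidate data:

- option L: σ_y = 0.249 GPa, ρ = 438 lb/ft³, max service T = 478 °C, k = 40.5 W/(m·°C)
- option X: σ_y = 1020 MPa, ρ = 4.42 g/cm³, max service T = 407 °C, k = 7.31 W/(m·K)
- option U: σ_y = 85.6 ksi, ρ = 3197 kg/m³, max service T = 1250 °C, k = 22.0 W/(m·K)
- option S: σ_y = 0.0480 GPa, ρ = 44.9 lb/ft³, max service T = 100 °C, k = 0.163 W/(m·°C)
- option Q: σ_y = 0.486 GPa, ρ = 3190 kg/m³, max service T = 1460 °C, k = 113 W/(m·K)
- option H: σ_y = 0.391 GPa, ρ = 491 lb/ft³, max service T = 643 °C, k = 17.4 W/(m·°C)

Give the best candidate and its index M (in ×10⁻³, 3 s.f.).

Screen on constraints: max service T ≥ 560 °C; k ≥ 12.4 W/(m·K). Survivors: option U, option Q, option H.
Putting every candidate on a common basis:
  option U: σ_y = 590.2 MPa, ρ = 3197 kg/m³
  option Q: σ_y = 486.0 MPa, ρ = 3190 kg/m³
  option H: σ_y = 391.0 MPa, ρ = 7865 kg/m³
  option U: M = 7.60×10⁻³
  option Q: M = 6.91×10⁻³
  option H: M = 2.51×10⁻³
Option U ranks first.

option U, M = 7.60×10⁻³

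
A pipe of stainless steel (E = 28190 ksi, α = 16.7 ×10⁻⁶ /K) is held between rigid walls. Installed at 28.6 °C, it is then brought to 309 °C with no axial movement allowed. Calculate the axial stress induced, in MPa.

910 MPa

E = 28190 ksi = 194.4 GPa.
ΔT = 280.4 K. Constrained thermal stress σ = E·α·ΔT = 194.4×10³ MPa × 16.7×10⁻⁶ × 280.4 = 910 MPa (compressive).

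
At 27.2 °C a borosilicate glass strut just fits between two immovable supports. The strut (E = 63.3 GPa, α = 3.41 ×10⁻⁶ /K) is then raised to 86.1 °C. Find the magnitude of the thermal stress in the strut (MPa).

ΔT = 58.90 K. Constrained thermal stress σ = E·α·ΔT = 63.30×10³ MPa × 3.41×10⁻⁶ × 58.90 = 12.7 MPa (compressive).

12.7 MPa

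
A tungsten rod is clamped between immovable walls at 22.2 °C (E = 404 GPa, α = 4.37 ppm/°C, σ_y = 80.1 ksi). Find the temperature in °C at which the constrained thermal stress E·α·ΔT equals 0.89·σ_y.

301 °C

σ_y = 80.1 ksi = 552.3 MPa.
E·α·ΔT = 491.5 MPa ⇒ ΔT = 491.5 / (404.0×10³ × 4.37×10⁻⁶) = 278.4 K.
T = 22.2 + 278.4 = 300.6 °C.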